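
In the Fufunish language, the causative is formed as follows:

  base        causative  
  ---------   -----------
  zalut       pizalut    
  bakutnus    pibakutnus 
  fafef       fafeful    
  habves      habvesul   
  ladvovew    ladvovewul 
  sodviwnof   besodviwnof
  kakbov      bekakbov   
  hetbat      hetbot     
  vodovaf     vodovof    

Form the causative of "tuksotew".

bakutnus and habves both end in -s yet inflect differently (pibakutnus, habvesul), so the final letter is not what conditions the rule; the last vowel is.
"tuksotew" has last vowel 'e'. The stems whose last vowel is 'e' (fafef → fafeful, habves → habvesul, ladvovew → ladvovewul) add -ul.
So tuksotew → tuksotewul.

tuksotewul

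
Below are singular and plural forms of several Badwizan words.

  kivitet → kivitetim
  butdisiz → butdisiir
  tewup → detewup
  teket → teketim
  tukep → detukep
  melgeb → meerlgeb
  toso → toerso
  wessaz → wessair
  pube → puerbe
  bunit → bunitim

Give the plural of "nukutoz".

nukutoir

kivitet and tukep both have last vowel 'e' yet inflect differently (kivitetim, detukep), so the last vowel is not what conditions the rule; the final letter is.
"nukutoz" ends in -z. The stems ending in -z (wessaz → wessair, butdisiz → butdisiir) drop the final letter and add -ir.
The other patterns: stems ending in -t add -im; stems ending in -p add the prefix de-; stems ending in -b, -e or -o insert -er- after the first vowel.
So nukutoz → nukutoir.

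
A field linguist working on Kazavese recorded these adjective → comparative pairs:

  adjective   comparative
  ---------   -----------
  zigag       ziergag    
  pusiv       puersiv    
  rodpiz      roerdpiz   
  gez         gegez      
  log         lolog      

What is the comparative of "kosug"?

rodpiz and gez both end in -z yet inflect differently (roerdpiz, gegez), so the final letter is not what conditions the rule; the number of vowels is.
"kosug" has 2 vowels. The stems with 2 vowels (zigag → ziergag, pusiv → puersiv, rodpiz → roerdpiz) insert -er- after the first vowel.
So kosug → koersug.

koersug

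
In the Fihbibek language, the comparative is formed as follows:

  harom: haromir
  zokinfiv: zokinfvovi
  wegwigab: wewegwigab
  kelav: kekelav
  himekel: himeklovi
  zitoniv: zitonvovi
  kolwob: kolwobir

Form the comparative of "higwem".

higwmovi

kolwob and wegwigab both end in -b yet inflect differently (kolwobir, wewegwigab), so the final letter is not what conditions the rule; the last vowel is.
"higwem" has last vowel 'e'. The one such stem in the data (himekel → himeklovi) deletes the last vowel and adds -ovi (as do zokinfiv, zitoniv), so the same rule applies.
The other patterns: stems whose last vowel is 'o' add -ir; stems whose last vowel is 'a' repeat the first consonant+vowel as a prefix.
So higwem → higwmovi.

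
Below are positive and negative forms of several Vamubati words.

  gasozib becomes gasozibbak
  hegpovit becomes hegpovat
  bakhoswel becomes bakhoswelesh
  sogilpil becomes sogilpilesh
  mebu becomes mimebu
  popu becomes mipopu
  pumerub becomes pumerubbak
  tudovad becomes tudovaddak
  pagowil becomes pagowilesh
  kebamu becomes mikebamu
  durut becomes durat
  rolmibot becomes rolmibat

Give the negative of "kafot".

hegpovit and sogilpil both have last vowel 'i' yet inflect differently (hegpovat, sogilpilesh), so the last vowel is not what conditions the rule; the final letter is.
"kafot" ends in -t. The stems ending in -t (durut → durat, hegpovit → hegpovat, rolmibot → rolmibat) change the last vowel to 'a'.
The other patterns: stems ending in -l add -esh; stems ending in -u add the prefix mi-; stems ending in -b or -d double the final consonant and add -ak.
So kafot → kafat.

kafat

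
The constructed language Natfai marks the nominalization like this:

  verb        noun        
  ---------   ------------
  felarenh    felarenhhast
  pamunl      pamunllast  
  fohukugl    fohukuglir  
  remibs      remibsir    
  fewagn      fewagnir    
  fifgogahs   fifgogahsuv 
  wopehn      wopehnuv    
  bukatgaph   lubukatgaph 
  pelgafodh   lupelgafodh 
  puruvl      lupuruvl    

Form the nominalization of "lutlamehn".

"lutlamehn" has second-to-last letter 'h'. The stems whose second-to-last letter is 'h' (fifgogahs → fifgogahsuv, wopehn → wopehnuv) add -uv.
So lutlamehn → lutlamehnuv.

lutlamehnuv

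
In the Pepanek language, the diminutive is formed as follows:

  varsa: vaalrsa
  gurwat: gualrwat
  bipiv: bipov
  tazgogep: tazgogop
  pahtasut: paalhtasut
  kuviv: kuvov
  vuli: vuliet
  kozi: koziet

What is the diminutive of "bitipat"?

kozi and bipiv both have last vowel 'i' yet inflect differently (koziet, bipov), so the last vowel is not what conditions the rule; the final letter is.
"bitipat" ends in -t. The stems ending in -t (gurwat → gualrwat, pahtasut → paalhtasut) insert -al- after the first vowel.
The other patterns: stems ending in -i add -et; stems ending in -p or -v change the last vowel to 'o'.
So bitipat → bialtipat.

bialtipat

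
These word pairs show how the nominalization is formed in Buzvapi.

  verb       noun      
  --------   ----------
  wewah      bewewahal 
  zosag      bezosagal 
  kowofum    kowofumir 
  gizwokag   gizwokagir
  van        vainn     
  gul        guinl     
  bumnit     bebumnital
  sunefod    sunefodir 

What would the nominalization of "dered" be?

"dered" has 2 vowels. The stems with 2 vowels (bumnit → bebumnital, zosag → bezosagal, wewah → bewewahal) add be- … -al around the stem.
The other patterns: stems with 1 vowel insert -in- after the first vowel; stems with 3 vowels add -ir.
So dered → bederedal.

bederedal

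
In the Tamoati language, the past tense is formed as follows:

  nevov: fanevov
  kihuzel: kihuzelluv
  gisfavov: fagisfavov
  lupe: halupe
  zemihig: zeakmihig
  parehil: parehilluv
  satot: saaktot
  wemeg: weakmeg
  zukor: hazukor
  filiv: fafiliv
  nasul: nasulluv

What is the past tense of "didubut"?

diakdubut

parehil and filiv both have last vowel 'i' yet inflect differently (parehilluv, fafiliv), so the last vowel is not what conditions the rule; the final letter is.
"didubut" ends in -t. The one such stem in the data (satot → saaktot) inserts -ak- after the first vowel (as do zemihig, wemeg), so the same rule applies.
The other patterns: stems ending in -l double the final consonant and add -uv; stems ending in -v add the prefix fa-; stems ending in -e or -r add the prefix ha-.
So didubut → diakdubut.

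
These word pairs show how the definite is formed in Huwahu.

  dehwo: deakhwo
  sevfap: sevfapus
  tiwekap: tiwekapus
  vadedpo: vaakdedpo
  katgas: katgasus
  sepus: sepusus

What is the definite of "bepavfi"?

beakpavfi

dehwo and katgas both have 2 vowels yet inflect differently (deakhwo, katgasus), so the number of vowels is not what conditions the rule; whether the stem ends in a vowel or a consonant is.
"bepavfi" ends in a vowel. The stems ending in a vowel (dehwo → deakhwo, vadedpo → vaakdedpo) insert -ak- after the first vowel.
So bepavfi → beakpavfi.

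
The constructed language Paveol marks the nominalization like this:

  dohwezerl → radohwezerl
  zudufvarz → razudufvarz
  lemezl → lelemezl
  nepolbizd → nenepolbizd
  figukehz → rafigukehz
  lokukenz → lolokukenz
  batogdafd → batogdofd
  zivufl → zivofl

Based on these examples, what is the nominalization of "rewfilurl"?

batogdafd and nepolbizd both end in -d yet inflect differently (batogdofd, nenepolbizd), so the final letter is not what conditions the rule; the second-to-last letter is.
"rewfilurl" has second-to-last letter 'r'. The stems whose second-to-last letter is 'r' (zudufvarz → razudufvarz, dohwezerl → radohwezerl) add the prefix ra-.
The other patterns: stems whose second-to-last letter is 'f' change the last vowel to 'o'; stems whose second-to-last letter is 'n' or 'z' repeat the first consonant+vowel as a prefix.
So rewfilurl → rarewfilurl.

rarewfilurl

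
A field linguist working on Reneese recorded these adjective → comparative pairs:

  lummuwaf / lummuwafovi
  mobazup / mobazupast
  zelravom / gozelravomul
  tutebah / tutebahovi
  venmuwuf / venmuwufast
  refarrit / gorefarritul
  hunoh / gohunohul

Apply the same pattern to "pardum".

pardumast

lummuwaf and venmuwuf both end in -f yet inflect differently (lummuwafovi, venmuwufast), so the final letter is not what conditions the rule; the last vowel is.
"pardum" has last vowel 'u'. The stems whose last vowel is 'u' (mobazup → mobazupast, venmuwuf → venmuwufast) add -ast.
So pardum → pardumast.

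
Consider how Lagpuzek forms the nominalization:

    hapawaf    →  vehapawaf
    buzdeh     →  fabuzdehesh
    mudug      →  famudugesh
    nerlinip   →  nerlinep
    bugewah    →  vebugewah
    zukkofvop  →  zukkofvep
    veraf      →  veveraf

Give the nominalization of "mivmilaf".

bugewah and buzdeh both end in -h yet inflect differently (vebugewah, fabuzdehesh), so the final letter is not what conditions the rule; the last vowel is.
"mivmilaf" has last vowel 'a'. The stems whose last vowel is 'a' (hapawaf → vehapawaf, veraf → veveraf, bugewah → vebugewah) add the prefix ve-.
So mivmilaf → vemivmilaf.

vemivmilaf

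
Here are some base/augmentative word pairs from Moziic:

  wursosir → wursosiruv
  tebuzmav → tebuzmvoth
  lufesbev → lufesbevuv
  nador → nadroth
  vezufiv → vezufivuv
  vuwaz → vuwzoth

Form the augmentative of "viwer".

tebuzmav and vezufiv both end in -v yet inflect differently (tebuzmvoth, vezufivuv), so the final letter is not what conditions the rule; the last vowel is.
"viwer" has last vowel 'e'. The one such stem in the data (lufesbev → lufesbevuv) adds -uv, so the same rule applies.
So viwer → viweruv.

viweruv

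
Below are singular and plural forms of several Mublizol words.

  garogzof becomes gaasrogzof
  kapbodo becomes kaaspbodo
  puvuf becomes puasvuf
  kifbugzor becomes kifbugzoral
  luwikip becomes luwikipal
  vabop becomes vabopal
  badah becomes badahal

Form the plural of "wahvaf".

waashvaf

"wahvaf" ends in -f. The stems ending in -f (garogzof → gaasrogzof, puvuf → puasvuf) insert -as- after the first vowel.
The other pattern: stems ending in -h, -p or -r add -al.
So wahvaf → waashvaf.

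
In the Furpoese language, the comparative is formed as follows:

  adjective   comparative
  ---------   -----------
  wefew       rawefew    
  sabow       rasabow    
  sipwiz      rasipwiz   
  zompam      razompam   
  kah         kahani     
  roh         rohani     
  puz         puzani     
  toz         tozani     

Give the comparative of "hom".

homani

sipwiz and puz both end in -z yet inflect differently (rasipwiz, puzani), so the final letter is not what conditions the rule; the number of vowels is.
"hom" has 1 vowel. The stems with 1 vowel (kah → kahani, roh → rohani, puz → puzani) add -ani.
The other pattern: stems with 2 vowels add the prefix ra-.
So hom → homani.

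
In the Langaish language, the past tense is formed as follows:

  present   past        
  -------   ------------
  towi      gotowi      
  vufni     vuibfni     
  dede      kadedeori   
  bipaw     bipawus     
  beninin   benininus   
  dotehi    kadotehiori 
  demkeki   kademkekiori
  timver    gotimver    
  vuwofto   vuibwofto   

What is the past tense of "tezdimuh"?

"tezdimuh" begins with t-. The stems beginning with t- (towi → gotowi, timver → gotimver) add the prefix go-.
The other patterns: stems beginning with v- insert -ib- after the first vowel; stems beginning with b- add -us; stems beginning with d- add ka- … -ori around the stem.
So tezdimuh → gotezdimuh.

gotezdimuh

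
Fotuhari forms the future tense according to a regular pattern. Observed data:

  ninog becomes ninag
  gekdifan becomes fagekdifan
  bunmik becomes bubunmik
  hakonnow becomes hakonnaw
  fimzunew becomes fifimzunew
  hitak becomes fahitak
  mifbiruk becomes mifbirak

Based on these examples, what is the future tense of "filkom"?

filkam

bunmik and hitak both end in -k yet inflect differently (bubunmik, fahitak), so the final letter is not what conditions the rule; the last vowel is.
"filkom" has last vowel 'o'. The stems whose last vowel is 'o' (ninog → ninag, hakonnow → hakonnaw) change the last vowel to 'a'.
The other patterns: stems whose last vowel is 'e' or 'i' repeat the first consonant+vowel as a prefix; stems whose last vowel is 'a' add the prefix fa-.
So filkom → filkam.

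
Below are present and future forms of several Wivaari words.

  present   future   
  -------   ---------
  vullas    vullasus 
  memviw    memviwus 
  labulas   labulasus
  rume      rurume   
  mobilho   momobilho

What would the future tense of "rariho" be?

rarariho

memviw and mobilho both begin with m- yet inflect differently (memviwus, momobilho), so the first letter is not what conditions the rule; whether the stem ends in a vowel or a consonant is.
"rariho" ends in a vowel. The stems ending in a vowel (rume → rurume, mobilho → momobilho) repeat the first consonant+vowel as a prefix.
The other pattern: stems ending in a consonant add -us.
So rariho → rarariho.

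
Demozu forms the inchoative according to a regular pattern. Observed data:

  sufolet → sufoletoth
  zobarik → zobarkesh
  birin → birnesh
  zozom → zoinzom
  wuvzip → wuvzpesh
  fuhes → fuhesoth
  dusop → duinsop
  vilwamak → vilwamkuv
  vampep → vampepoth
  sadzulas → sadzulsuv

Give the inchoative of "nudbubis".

vilwamak and zobarik both end in -k yet inflect differently (vilwamkuv, zobarkesh), so the final letter is not what conditions the rule; the last vowel is.
"nudbubis" has last vowel 'i'. The stems whose last vowel is 'i' (wuvzip → wuvzpesh, zobarik → zobarkesh, birin → birnesh) delete the last vowel and add -esh.
The other patterns: stems whose last vowel is 'a' delete the last vowel and add -uv; stems whose last vowel is 'e' add -oth; stems whose last vowel is 'o' insert -in- after the first vowel.
So nudbubis → nudbubsesh.

nudbubsesh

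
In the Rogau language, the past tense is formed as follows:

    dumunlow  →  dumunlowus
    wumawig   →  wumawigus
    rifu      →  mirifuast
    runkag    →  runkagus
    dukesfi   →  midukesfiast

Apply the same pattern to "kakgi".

mikakgiast

"kakgi" ends in a vowel. The stems ending in a vowel (rifu → mirifuast, dukesfi → midukesfiast) add mi- … -ast around the stem.
So kakgi → mikakgiast.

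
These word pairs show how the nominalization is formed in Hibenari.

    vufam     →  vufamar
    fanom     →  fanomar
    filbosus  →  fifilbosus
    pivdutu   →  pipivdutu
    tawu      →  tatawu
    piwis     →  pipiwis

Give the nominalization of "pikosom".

pikosomar

"pikosom" ends in -m. The stems ending in -m (vufam → vufamar, fanom → fanomar) add -ar.
The other pattern: stems ending in -s or -u repeat the first consonant+vowel as a prefix.
So pikosom → pikosomar.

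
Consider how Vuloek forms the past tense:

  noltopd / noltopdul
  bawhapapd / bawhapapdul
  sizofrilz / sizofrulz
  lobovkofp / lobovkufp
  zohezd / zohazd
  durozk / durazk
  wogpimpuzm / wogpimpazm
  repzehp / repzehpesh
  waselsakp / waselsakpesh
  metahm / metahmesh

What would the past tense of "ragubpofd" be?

noltopd and zohezd both end in -d yet inflect differently (noltopdul, zohazd), so the final letter is not what conditions the rule; the second-to-last letter is.
"ragubpofd" has second-to-last letter 'f'. The one such stem in the data (lobovkofp → lobovkufp) changes the last vowel to 'u' (as does sizofrilz), so the same rule applies.
So ragubpofd → ragubpufd.

ragubpufd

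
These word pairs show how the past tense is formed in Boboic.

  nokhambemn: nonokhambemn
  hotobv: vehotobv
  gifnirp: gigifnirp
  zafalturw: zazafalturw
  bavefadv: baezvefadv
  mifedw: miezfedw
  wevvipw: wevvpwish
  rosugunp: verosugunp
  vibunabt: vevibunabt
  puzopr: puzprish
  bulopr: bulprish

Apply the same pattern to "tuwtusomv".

zafalturw and wevvipw both end in -w yet inflect differently (zazafalturw, wevvpwish), so the final letter is not what conditions the rule; the second-to-last letter is.
"tuwtusomv" has second-to-last letter 'm'. The one such stem in the data (nokhambemn → nonokhambemn) repeats the first consonant+vowel as a prefix (as do gifnirp, zafalturw), so the same rule applies.
The other patterns: stems whose second-to-last letter is 'p' delete the last vowel and add -ish; stems whose second-to-last letter is 'd' insert -ez- after the first vowel; stems whose second-to-last letter is 'b' or 'n' add the prefix ve-.
So tuwtusomv → tutuwtusomv.

tutuwtusomv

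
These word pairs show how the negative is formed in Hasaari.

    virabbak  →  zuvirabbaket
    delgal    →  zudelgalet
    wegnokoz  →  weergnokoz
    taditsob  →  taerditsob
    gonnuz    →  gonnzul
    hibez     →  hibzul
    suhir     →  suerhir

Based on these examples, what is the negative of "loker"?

hibez and wegnokoz both end in -z yet inflect differently (hibzul, weergnokoz), so the final letter is not what conditions the rule; the last vowel is.
"loker" has last vowel 'e'. The one such stem in the data (hibez → hibzul) deletes the last vowel and adds -ul (as does gonnuz), so the same rule applies.
So loker → lokrul.

lokrul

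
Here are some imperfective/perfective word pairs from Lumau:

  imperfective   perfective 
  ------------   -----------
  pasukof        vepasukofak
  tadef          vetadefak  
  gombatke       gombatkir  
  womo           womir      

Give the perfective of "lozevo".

lozevir

"lozevo" ends in a vowel. The stems ending in a vowel (gombatke → gombatkir, womo → womir) drop the final letter and add -ir.
So lozevo → lozevir.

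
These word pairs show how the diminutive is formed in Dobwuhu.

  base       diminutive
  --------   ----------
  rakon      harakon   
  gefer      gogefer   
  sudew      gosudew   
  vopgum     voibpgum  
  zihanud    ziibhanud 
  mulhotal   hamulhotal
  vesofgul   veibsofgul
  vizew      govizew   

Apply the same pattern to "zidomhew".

vesofgul and mulhotal both end in -l yet inflect differently (veibsofgul, hamulhotal), so the final letter is not what conditions the rule; the last vowel is.
"zidomhew" has last vowel 'e'. The stems whose last vowel is 'e' (sudew → gosudew, vizew → govizew, gefer → gogefer) add the prefix go-.
So zidomhew → gozidomhew.

gozidomhew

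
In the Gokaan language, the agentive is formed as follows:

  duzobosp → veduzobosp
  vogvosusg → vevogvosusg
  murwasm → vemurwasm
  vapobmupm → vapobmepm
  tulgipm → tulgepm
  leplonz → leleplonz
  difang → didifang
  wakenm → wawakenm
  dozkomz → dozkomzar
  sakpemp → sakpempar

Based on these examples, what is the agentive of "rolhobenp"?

"rolhobenp" has second-to-last letter 'n'. The stems whose second-to-last letter is 'n' (leplonz → leleplonz, difang → didifang, wakenm → wawakenm) repeat the first consonant+vowel as a prefix.
The other patterns: stems whose second-to-last letter is 's' add the prefix ve-; stems whose second-to-last letter is 'p' change the last vowel to 'e'; stems whose second-to-last letter is 'm' add -ar.
So rolhobenp → rorolhobenp.

rorolhobenp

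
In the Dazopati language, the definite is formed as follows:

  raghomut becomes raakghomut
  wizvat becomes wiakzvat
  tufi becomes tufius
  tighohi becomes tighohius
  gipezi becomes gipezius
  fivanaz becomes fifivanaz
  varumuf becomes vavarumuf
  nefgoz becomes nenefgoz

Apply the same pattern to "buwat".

wizvat and fivanaz both have last vowel 'a' yet inflect differently (wiakzvat, fifivanaz), so the last vowel is not what conditions the rule; the final letter is.
"buwat" ends in -t. The stems ending in -t (raghomut → raakghomut, wizvat → wiakzvat) insert -ak- after the first vowel.
So buwat → buakwat.

buakwat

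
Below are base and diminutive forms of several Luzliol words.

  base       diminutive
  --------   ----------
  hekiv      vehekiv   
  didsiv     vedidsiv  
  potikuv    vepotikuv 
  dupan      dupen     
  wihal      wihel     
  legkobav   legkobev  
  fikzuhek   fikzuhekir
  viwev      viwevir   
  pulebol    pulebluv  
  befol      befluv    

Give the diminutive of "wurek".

"wurek" has last vowel 'e'. The stems whose last vowel is 'e' (fikzuhek → fikzuhekir, viwev → viwevir) add -ir.
So wurek → wurekir.

wurekir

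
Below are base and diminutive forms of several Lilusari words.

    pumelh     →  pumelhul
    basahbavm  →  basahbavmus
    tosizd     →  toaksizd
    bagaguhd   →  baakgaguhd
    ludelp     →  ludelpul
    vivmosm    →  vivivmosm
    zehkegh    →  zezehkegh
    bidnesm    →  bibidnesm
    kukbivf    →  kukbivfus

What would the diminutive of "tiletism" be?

titiletism

vivmosm and basahbavm both end in -m yet inflect differently (vivivmosm, basahbavmus), so the final letter is not what conditions the rule; the second-to-last letter is.
"tiletism" has second-to-last letter 's'. The stems whose second-to-last letter is 's' (vivmosm → vivivmosm, bidnesm → bibidnesm) repeat the first consonant+vowel as a prefix.
The other patterns: stems whose second-to-last letter is 'v' add -us; stems whose second-to-last letter is 'l' add -ul; stems whose second-to-last letter is 'h' or 'z' insert -ak- after the first vowel.
So tiletism → titiletism.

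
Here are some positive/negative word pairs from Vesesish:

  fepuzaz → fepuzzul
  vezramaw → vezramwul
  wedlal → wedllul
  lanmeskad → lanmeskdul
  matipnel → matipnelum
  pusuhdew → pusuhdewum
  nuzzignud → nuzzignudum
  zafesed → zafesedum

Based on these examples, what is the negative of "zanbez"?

wedlal and matipnel both end in -l yet inflect differently (wedllul, matipnelum), so the final letter is not what conditions the rule; the last vowel is.
"zanbez" has last vowel 'e'. The stems whose last vowel is 'e' (matipnel → matipnelum, pusuhdew → pusuhdewum, zafesed → zafesedum) add -um.
The other pattern: stems whose last vowel is 'a' delete the last vowel and add -ul.
So zanbez → zanbezum.

zanbezum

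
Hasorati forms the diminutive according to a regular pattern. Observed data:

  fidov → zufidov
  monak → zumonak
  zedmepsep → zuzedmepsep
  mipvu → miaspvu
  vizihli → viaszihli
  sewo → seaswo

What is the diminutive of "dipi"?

sewo and fidov both have last vowel 'o' yet inflect differently (seaswo, zufidov), so the last vowel is not what conditions the rule; whether the stem ends in a vowel or a consonant is.
"dipi" ends in a vowel. The stems ending in a vowel (mipvu → miaspvu, vizihli → viaszihli, sewo → seaswo) insert -as- after the first vowel.
The other pattern: stems ending in a consonant add the prefix zu-.
So dipi → diaspi.

diaspi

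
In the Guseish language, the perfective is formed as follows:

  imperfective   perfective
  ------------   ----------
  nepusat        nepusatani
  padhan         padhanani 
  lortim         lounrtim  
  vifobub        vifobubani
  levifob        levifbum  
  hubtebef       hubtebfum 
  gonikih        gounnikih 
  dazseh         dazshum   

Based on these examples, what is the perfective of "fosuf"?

fosufani

vifobub and levifob both end in -b yet inflect differently (vifobubani, levifbum), so the final letter is not what conditions the rule; the last vowel is.
"fosuf" has last vowel 'u'. The one such stem in the data (vifobub → vifobubani) adds -ani, so the same rule applies.
The other patterns: stems whose last vowel is 'i' insert -un- after the first vowel; stems whose last vowel is 'e' or 'o' delete the last vowel and add -um.
So fosuf → fosufani.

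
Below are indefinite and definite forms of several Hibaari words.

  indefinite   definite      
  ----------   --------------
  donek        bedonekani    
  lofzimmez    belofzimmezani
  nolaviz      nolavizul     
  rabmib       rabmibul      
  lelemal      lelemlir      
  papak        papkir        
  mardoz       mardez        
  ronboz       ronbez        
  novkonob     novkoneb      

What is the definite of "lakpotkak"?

"lakpotkak" has last vowel 'a'. The stems whose last vowel is 'a' (lelemal → lelemlir, papak → papkir) delete the last vowel and add -ir.
So lakpotkak → lakpotkkir.

lakpotkkir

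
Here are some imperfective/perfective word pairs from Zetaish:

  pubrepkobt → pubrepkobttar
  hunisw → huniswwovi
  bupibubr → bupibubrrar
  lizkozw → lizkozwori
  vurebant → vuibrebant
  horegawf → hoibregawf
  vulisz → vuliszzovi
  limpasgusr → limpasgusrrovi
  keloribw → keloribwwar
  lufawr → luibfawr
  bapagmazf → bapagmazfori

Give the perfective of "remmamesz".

lizkozw and keloribw both end in -w yet inflect differently (lizkozwori, keloribwwar), so the final letter is not what conditions the rule; the second-to-last letter is.
"remmamesz" has second-to-last letter 's'. The stems whose second-to-last letter is 's' (vulisz → vuliszzovi, hunisw → huniswwovi, limpasgusr → limpasgusrrovi) double the final consonant and add -ovi.
So remmamesz → remmameszzovi.

remmameszzovi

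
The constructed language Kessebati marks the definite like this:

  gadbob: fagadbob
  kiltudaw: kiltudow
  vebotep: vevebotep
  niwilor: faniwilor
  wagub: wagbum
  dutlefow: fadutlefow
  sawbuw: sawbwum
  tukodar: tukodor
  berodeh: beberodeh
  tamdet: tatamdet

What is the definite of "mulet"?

mumulet

"mulet" has last vowel 'e'. The stems whose last vowel is 'e' (vebotep → vevebotep, berodeh → beberodeh, tamdet → tatamdet) repeat the first consonant+vowel as a prefix.
So mulet → mumulet.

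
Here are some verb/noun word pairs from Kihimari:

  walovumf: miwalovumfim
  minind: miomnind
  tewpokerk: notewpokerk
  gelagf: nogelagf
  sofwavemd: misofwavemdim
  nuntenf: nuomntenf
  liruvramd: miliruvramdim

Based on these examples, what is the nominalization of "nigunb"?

niomgunb

minind and sofwavemd both end in -d yet inflect differently (miomnind, misofwavemdim), so the final letter is not what conditions the rule; the second-to-last letter is.
"nigunb" has second-to-last letter 'n'. The stems whose second-to-last letter is 'n' (nuntenf → nuomntenf, minind → miomnind) insert -om- after the first vowel.
So nigunb → niomgunb.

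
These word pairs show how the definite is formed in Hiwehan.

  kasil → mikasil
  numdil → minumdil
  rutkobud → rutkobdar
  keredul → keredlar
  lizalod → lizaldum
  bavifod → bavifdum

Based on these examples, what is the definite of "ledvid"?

kasil and keredul both end in -l yet inflect differently (mikasil, keredlar), so the final letter is not what conditions the rule; the last vowel is.
"ledvid" has last vowel 'i'. The stems whose last vowel is 'i' (kasil → mikasil, numdil → minumdil) add the prefix mi-.
So ledvid → miledvid.

miledvid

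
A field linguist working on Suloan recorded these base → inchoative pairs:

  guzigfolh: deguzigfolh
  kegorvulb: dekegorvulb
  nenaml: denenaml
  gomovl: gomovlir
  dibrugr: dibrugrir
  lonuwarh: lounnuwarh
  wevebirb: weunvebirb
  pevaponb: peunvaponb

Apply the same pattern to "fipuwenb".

nenaml and gomovl both end in -l yet inflect differently (denenaml, gomovlir), so the final letter is not what conditions the rule; the second-to-last letter is.
"fipuwenb" has second-to-last letter 'n'. The one such stem in the data (pevaponb → peunvaponb) inserts -un- after the first vowel (as do lonuwarh, wevebirb), so the same rule applies.
The other patterns: stems whose second-to-last letter is 'l' or 'm' add the prefix de-; stems whose second-to-last letter is 'g' or 'v' add -ir.
So fipuwenb → fiunpuwenb.

fiunpuwenb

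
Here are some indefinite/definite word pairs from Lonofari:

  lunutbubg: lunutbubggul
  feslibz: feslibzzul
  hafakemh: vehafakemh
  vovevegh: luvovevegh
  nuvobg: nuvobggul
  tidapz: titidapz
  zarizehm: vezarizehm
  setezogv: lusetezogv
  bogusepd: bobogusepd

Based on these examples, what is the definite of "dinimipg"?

"dinimipg" has second-to-last letter 'p'. The stems whose second-to-last letter is 'p' (bogusepd → bobogusepd, tidapz → titidapz) repeat the first consonant+vowel as a prefix.
So dinimipg → didinimipg.

didinimipg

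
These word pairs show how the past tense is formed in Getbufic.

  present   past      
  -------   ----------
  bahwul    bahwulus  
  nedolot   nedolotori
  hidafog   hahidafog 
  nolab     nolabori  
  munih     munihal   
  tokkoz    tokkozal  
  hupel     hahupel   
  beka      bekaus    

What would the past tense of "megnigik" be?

megnigikal

"megnigik" begins with m-. The one such stem in the data (munih → munihal) adds -al, so the same rule applies.
The other patterns: stems beginning with b- add -us; stems beginning with h- add the prefix ha-; stems beginning with n- add -ori.
So megnigik → megnigikal.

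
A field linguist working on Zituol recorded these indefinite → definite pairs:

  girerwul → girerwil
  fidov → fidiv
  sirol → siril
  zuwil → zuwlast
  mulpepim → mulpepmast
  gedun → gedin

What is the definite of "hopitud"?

hopitid

zuwil and girerwul both end in -l yet inflect differently (zuwlast, girerwil), so the final letter is not what conditions the rule; the last vowel is.
"hopitud" has last vowel 'u'. The stems whose last vowel is 'u' (girerwul → girerwil, gedun → gedin) change the last vowel to 'i'.
So hopitud → hopitid.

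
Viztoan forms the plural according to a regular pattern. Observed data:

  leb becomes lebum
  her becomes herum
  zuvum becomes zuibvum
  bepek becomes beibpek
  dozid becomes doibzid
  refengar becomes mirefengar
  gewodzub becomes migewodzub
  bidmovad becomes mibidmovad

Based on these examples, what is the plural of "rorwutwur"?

her and refengar both end in -r yet inflect differently (herum, mirefengar), so the final letter is not what conditions the rule; the number of vowels is.
"rorwutwur" has 3 vowels. The stems with 3 vowels (refengar → mirefengar, gewodzub → migewodzub, bidmovad → mibidmovad) add the prefix mi-.
So rorwutwur → mirorwutwur.

mirorwutwur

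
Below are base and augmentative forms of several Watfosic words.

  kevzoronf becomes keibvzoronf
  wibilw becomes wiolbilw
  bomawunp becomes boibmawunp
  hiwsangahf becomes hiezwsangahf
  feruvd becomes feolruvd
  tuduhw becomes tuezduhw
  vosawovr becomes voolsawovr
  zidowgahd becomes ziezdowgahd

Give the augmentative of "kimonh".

kiibmonh

hiwsangahf and kevzoronf both end in -f yet inflect differently (hiezwsangahf, keibvzoronf), so the final letter is not what conditions the rule; the second-to-last letter is.
"kimonh" has second-to-last letter 'n'. The stems whose second-to-last letter is 'n' (bomawunp → boibmawunp, kevzoronf → keibvzoronf) insert -ib- after the first vowel.
The other patterns: stems whose second-to-last letter is 'h' insert -ez- after the first vowel; stems whose second-to-last letter is 'l' or 'v' insert -ol- after the first vowel.
So kimonh → kiibmonh.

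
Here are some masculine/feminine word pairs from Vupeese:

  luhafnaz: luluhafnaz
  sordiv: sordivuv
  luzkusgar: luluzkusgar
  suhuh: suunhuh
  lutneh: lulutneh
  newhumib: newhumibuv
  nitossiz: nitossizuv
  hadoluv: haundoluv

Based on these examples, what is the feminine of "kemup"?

keunmup

hadoluv and sordiv both end in -v yet inflect differently (haundoluv, sordivuv), so the final letter is not what conditions the rule; the last vowel is.
"kemup" has last vowel 'u'. The stems whose last vowel is 'u' (suhuh → suunhuh, hadoluv → haundoluv) insert -un- after the first vowel.
So kemup → keunmup.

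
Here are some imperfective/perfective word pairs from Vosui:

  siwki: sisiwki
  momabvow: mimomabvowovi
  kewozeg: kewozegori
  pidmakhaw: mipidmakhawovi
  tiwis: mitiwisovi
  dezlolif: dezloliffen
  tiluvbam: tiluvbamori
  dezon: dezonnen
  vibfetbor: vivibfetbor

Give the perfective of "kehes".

mikehesovi

siwki and tiwis both have last vowel 'i' yet inflect differently (sisiwki, mitiwisovi), so the last vowel is not what conditions the rule; the final letter is.
"kehes" ends in -s. The one such stem in the data (tiwis → mitiwisovi) adds mi- … -ovi around the stem, so the same rule applies.
The other patterns: stems ending in -i or -r repeat the first consonant+vowel as a prefix; stems ending in -f or -n double the final consonant and add -en; stems ending in -g or -m add -ori.
So kehes → mikehesovi.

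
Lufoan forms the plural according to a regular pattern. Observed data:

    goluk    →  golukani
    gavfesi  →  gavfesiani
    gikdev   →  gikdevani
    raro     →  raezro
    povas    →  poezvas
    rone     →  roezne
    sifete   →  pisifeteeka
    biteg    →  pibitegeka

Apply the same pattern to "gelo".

geloani

"gelo" begins with g-. The stems beginning with g- (goluk → golukani, gavfesi → gavfesiani, gikdev → gikdevani) add -ani.
The other patterns: stems beginning with p- or r- insert -ez- after the first vowel; stems beginning with b- or s- add pi- … -eka around the stem.
So gelo → geloani.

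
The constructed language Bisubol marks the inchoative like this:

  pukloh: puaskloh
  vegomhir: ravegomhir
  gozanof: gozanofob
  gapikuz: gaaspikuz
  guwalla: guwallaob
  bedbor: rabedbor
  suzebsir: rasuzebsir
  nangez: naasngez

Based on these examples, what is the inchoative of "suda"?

gozanof and bedbor both have last vowel 'o' yet inflect differently (gozanofob, rabedbor), so the last vowel is not what conditions the rule; the final letter is.
"suda" ends in -a. The one such stem in the data (guwalla → guwallaob) adds -ob, so the same rule applies.
The other patterns: stems ending in -r add the prefix ra-; stems ending in -h or -z insert -as- after the first vowel.
So suda → sudaob.

sudaob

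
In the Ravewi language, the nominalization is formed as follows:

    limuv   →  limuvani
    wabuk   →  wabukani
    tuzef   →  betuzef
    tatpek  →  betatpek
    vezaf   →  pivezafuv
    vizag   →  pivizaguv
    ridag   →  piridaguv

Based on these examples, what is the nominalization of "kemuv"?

wabuk and tatpek both end in -k yet inflect differently (wabukani, betatpek), so the final letter is not what conditions the rule; the last vowel is.
"kemuv" has last vowel 'u'. The stems whose last vowel is 'u' (limuv → limuvani, wabuk → wabukani) add -ani.
So kemuv → kemuvani.

kemuvani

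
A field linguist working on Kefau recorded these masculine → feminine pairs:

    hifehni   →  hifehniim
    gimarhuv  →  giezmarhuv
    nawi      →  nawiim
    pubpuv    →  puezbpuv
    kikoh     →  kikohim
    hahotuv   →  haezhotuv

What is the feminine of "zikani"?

zikaniim

hahotuv and hifehni both begin with h- yet inflect differently (haezhotuv, hifehniim), so the first letter is not what conditions the rule; the final letter is.
"zikani" ends in -i. The stems ending in -i (hifehni → hifehniim, nawi → nawiim) add -im.
The other pattern: stems ending in -v insert -ez- after the first vowel.
So zikani → zikaniim.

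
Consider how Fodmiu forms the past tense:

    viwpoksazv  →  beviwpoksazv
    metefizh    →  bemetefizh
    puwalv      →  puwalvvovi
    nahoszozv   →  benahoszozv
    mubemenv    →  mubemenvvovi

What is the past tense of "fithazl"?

"fithazl" has second-to-last letter 'z'. The stems whose second-to-last letter is 'z' (viwpoksazv → beviwpoksazv, metefizh → bemetefizh, nahoszozv → benahoszozv) add the prefix be-.
So fithazl → befithazl.

befithazl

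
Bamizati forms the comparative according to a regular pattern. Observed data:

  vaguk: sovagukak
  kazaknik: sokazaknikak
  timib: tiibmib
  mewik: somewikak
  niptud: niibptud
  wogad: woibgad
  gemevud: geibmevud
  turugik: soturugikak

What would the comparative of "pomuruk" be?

"pomuruk" ends in -k. The stems ending in -k (vaguk → sovagukak, mewik → somewikak, turugik → soturugikak) add so- … -ak around the stem.
So pomuruk → sopomurukak.

sopomurukak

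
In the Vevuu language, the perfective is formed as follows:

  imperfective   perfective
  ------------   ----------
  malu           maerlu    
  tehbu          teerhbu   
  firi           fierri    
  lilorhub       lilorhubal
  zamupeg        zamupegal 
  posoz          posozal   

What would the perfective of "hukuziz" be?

"hukuziz" ends in a consonant. The stems ending in a consonant (lilorhub → lilorhubal, zamupeg → zamupegal, posoz → posozal) add -al.
The other pattern: stems ending in a vowel insert -er- after the first vowel.
So hukuziz → hukuzizal.

hukuzizal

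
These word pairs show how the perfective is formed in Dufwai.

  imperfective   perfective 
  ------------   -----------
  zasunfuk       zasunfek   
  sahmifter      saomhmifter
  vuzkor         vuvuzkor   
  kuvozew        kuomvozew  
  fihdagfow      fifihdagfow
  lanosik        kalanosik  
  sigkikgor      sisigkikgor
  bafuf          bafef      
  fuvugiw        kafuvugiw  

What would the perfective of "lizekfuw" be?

lizekfew

sahmifter and vuzkor both end in -r yet inflect differently (saomhmifter, vuvuzkor), so the final letter is not what conditions the rule; the last vowel is.
"lizekfuw" has last vowel 'u'. The stems whose last vowel is 'u' (bafuf → bafef, zasunfuk → zasunfek) change the last vowel to 'e'.
The other patterns: stems whose last vowel is 'e' insert -om- after the first vowel; stems whose last vowel is 'o' repeat the first consonant+vowel as a prefix; stems whose last vowel is 'i' add the prefix ka-.
So lizekfuw → lizekfew.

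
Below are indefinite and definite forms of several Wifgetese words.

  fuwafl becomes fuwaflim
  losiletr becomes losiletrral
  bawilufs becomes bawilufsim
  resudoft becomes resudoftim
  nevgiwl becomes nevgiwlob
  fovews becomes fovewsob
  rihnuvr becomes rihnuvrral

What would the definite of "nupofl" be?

nupoflim

"nupofl" has second-to-last letter 'f'. The stems whose second-to-last letter is 'f' (bawilufs → bawilufsim, fuwafl → fuwaflim, resudoft → resudoftim) add -im.
So nupofl → nupoflim.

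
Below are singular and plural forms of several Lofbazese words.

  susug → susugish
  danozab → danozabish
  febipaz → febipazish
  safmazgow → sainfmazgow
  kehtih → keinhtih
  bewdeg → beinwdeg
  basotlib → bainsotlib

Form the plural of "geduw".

geduwish

susug and bewdeg both end in -g yet inflect differently (susugish, beinwdeg), so the final letter is not what conditions the rule; the last vowel is.
"geduw" has last vowel 'u'. The one such stem in the data (susug → susugish) adds -ish, so the same rule applies.
So geduw → geduwish.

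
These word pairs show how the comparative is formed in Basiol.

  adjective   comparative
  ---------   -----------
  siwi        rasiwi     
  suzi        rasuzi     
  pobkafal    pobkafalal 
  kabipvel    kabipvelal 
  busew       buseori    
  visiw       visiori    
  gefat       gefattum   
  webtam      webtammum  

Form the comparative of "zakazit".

zakazittum

kabipvel and busew both have last vowel 'e' yet inflect differently (kabipvelal, buseori), so the last vowel is not what conditions the rule; the final letter is.
"zakazit" ends in -t. The one such stem in the data (gefat → gefattum) doubles the final consonant and adds -um (as does webtam), so the same rule applies.
The other patterns: stems ending in -i add the prefix ra-; stems ending in -l add -al; stems ending in -w drop the final letter and add -ori.
So zakazit → zakazittum.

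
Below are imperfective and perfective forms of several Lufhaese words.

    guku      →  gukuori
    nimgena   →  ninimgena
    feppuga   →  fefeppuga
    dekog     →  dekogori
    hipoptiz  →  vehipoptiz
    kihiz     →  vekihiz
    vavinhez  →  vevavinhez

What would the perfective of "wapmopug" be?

kihiz and dekog both have 2 vowels yet inflect differently (vekihiz, dekogori), so the number of vowels is not what conditions the rule; the final letter is.
"wapmopug" ends in -g. The one such stem in the data (dekog → dekogori) adds -ori, so the same rule applies.
So wapmopug → wapmopugori.

wapmopugori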